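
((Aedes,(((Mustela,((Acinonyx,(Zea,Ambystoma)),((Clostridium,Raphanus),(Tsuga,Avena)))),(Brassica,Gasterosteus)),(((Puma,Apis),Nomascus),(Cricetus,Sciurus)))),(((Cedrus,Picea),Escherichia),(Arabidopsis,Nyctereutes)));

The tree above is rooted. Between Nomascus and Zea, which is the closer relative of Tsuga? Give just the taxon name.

Zea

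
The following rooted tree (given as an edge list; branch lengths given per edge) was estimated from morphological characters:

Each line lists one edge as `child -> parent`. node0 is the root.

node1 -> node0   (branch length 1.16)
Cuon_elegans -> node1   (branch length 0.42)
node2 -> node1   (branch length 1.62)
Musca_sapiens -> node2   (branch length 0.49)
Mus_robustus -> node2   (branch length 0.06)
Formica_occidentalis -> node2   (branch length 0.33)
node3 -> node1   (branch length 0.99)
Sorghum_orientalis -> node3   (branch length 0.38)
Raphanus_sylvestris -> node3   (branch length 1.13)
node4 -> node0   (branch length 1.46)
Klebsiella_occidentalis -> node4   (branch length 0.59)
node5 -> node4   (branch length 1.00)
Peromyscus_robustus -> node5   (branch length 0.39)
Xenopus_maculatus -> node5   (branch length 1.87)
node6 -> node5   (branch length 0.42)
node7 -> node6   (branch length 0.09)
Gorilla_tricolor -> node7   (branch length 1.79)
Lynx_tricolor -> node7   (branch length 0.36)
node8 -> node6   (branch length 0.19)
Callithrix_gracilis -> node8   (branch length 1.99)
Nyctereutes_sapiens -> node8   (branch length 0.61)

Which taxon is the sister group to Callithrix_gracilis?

Callithrix_gracilis attaches to the tree at the node subtending (Callithrix_gracilis,Nyctereutes_sapiens).
The other lineage descending from that same node — the sister group — is the single tip Nyctereutes_sapiens.

Nyctereutes_sapiens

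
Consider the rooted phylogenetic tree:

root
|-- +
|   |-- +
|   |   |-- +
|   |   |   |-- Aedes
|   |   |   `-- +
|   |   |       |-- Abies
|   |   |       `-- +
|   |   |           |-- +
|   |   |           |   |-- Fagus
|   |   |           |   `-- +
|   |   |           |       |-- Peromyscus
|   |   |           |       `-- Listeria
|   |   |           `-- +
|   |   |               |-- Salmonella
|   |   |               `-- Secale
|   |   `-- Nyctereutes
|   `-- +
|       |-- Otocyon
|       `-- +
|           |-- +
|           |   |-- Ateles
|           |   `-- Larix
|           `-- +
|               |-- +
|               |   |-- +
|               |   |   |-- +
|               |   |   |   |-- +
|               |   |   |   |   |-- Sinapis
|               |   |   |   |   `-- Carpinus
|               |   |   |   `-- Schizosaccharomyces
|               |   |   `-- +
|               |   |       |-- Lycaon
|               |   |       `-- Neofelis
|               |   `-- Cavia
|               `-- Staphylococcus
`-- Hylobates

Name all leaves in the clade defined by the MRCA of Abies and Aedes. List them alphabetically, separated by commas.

Tracing Abies: it sits inside (Abies,((Fagus,(Peromyscus,Listeria)),(Salmonella,Secale))).
Tracing Aedes: it sits inside (Aedes,(Abies,((Fagus,(Peromyscus,Listeria)),(Salmonella,Secale)))).
The smallest clade enclosing both is (Aedes,(Abies,((Fagus,(Peromyscus,Listeria)),(Salmonella,Secale)))); the answer is its 7 terminal taxa in alphabetical order.

Abies, Aedes, Fagus, Listeria, Peromyscus, Salmonella, Secale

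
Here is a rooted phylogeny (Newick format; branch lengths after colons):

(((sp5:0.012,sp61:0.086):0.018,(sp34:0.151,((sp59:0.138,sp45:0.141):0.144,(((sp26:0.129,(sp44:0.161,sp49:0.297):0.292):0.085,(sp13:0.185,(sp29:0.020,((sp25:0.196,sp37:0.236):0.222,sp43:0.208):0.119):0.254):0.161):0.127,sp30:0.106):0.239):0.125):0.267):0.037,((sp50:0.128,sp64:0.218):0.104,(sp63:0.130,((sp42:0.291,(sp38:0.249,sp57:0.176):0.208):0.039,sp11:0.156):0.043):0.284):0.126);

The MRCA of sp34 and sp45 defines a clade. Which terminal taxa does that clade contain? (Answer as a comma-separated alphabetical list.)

sp13, sp25, sp26, sp29, sp30, sp34, sp37, sp43, sp44, sp45, sp49, sp59

Tracing sp34: it sits inside (sp34,((sp59,sp45),(((sp26,(sp44,sp49)),(sp13,(sp29,((sp25,sp37),sp43)))),sp30))).
Tracing sp45: it sits inside (sp59,sp45).
The smallest clade enclosing both is (sp34,((sp59,sp45),(((sp26,(sp44,sp49)),(sp13,(sp29,((sp25,sp37),sp43)))),sp30))); the answer is its 12 terminal taxa in alphabetical order.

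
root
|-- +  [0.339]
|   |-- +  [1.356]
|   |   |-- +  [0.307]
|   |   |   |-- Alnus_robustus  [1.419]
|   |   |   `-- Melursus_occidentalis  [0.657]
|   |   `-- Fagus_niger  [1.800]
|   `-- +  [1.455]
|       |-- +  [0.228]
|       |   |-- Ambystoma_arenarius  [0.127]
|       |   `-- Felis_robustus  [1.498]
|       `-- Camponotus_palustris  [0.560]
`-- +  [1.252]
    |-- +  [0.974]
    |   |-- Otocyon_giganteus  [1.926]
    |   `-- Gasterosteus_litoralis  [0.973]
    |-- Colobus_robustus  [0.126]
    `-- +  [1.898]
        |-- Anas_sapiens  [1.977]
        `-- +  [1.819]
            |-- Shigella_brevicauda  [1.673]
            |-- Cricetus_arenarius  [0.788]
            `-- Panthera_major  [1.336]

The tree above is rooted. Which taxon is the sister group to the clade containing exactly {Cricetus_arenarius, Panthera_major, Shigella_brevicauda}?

The clade containing exactly {Cricetus_arenarius, Panthera_major, Shigella_brevicauda} attaches to the tree at the node subtending (Anas_sapiens,(Shigella_brevicauda,Cricetus_arenarius,Panthera_major)).
The other lineage descending from that same node — the sister group — is the single tip Anas_sapiens.

Anas_sapiens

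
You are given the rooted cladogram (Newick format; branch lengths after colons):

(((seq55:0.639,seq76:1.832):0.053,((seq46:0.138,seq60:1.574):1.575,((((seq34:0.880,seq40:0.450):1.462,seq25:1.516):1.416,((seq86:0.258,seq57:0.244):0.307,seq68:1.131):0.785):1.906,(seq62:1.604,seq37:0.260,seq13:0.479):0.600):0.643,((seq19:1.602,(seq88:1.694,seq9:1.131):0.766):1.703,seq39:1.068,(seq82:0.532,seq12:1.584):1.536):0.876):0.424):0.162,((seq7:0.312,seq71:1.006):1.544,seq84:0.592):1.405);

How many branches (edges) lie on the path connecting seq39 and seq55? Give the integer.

The MRCA of seq39 and seq55 is the node subtending ((seq55,seq76),((seq46,seq60),((((seq34,seq40),seq25),((seq86,seq57),seq68)),(seq62,seq37,seq13)),((seq19,(seq88,seq9)),seq39,(seq82,seq12)))).
From seq39 up to that node: 3 branches. From seq55 up to the same node: 2 branches. Total: 3 + 2 = 5.

5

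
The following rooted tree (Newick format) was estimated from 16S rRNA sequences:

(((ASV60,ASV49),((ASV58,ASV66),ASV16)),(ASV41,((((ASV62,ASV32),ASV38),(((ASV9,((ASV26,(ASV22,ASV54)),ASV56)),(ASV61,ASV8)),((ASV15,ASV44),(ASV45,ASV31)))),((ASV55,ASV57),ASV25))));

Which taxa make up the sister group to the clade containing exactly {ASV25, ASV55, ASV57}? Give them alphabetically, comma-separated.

The clade containing exactly {ASV25, ASV55, ASV57} attaches to the tree at the node subtending ((((ASV62,ASV32),ASV38),(((ASV9,((ASV26,(ASV22,ASV54)),ASV56)),(ASV61,ASV8)),((ASV15,ASV44),(ASV45,ASV31)))),((ASV55,ASV57),ASV25)).
The other lineage descending from that same node — the sister group — is (((ASV62,ASV32),ASV38),(((ASV9,((ASV26,(ASV22,ASV54)),ASV56)),(ASV61,ASV8)),((ASV15,ASV44),(ASV45,ASV31)))); its 14 tips in alphabetical order are the answer.

ASV15, ASV22, ASV26, ASV31, ASV32, ASV38, ASV44, ASV45, ASV54, ASV56, ASV61, ASV62, ASV8, ASV9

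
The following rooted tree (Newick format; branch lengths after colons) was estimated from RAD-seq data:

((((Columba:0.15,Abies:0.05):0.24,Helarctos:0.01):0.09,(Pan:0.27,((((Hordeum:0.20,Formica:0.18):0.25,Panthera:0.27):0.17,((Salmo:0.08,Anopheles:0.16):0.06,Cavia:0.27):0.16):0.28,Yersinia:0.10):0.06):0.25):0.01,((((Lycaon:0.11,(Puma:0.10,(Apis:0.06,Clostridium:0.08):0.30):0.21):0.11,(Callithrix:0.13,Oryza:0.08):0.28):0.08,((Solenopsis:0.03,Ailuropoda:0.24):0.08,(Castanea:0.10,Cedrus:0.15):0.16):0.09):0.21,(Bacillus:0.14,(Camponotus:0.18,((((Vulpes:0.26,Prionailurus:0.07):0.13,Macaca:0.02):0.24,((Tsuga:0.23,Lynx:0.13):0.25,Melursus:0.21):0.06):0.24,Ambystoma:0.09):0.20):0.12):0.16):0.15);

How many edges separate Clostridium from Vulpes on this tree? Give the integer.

13

The MRCA of Clostridium and Vulpes is the node subtending ((((Lycaon,(Puma,(Apis,Clostridium))),(Callithrix,Oryza)),((Solenopsis,Ailuropoda),(Castanea,Cedrus))),(Bacillus,(Camponotus,((((Vulpes,Prionailurus),Macaca),((Tsuga,Lynx),Melursus)),Ambystoma)))).
From Clostridium up to that node: 6 branches. From Vulpes up to the same node: 7 branches. Total: 6 + 7 = 13.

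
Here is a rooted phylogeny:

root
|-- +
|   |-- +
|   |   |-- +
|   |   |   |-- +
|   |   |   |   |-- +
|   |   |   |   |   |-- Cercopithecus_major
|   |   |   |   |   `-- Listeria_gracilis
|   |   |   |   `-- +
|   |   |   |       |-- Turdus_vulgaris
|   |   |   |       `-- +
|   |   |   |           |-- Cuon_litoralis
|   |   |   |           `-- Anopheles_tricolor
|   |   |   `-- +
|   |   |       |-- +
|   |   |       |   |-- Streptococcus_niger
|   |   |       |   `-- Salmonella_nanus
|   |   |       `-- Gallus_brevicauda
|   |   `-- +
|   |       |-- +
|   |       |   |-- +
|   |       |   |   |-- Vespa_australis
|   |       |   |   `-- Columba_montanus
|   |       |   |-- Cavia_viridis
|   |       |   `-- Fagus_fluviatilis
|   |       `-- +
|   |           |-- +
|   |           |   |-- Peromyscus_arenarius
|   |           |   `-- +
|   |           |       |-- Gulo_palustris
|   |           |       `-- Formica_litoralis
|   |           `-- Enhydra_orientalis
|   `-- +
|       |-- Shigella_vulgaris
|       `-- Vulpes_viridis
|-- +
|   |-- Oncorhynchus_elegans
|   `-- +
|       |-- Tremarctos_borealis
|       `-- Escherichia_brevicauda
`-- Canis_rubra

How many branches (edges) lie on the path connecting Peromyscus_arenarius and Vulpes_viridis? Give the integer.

The MRCA of Peromyscus_arenarius and Vulpes_viridis is the node subtending (((((Cercopithecus_major,Listeria_gracilis),(Turdus_vulgaris,(Cuon_litoralis,Anopheles_tricolor))),((Streptococcus_niger,Salmonella_nanus),Gallus_brevicauda)),(((Vespa_australis,Columba_montanus),Cavia_viridis,Fagus_fluviatilis),((Peromyscus_arenarius,(Gulo_palustris,Formica_litoralis)),Enhydra_orientalis))),(Shigella_vulgaris,Vulpes_viridis)).
From Peromyscus_arenarius up to that node: 5 branches. From Vulpes_viridis up to the same node: 2 branches. Total: 5 + 2 = 7.

7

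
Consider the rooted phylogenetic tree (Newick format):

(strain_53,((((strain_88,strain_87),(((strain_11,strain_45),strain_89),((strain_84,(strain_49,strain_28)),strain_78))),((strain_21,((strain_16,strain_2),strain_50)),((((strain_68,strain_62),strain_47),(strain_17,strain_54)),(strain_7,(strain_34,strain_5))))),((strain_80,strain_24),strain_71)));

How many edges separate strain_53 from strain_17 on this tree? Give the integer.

The MRCA of strain_53 and strain_17 is the root of the tree.
From strain_53 up to that node: 1 branch. From strain_17 up to the same node: 7 branches. Total: 1 + 7 = 8.

8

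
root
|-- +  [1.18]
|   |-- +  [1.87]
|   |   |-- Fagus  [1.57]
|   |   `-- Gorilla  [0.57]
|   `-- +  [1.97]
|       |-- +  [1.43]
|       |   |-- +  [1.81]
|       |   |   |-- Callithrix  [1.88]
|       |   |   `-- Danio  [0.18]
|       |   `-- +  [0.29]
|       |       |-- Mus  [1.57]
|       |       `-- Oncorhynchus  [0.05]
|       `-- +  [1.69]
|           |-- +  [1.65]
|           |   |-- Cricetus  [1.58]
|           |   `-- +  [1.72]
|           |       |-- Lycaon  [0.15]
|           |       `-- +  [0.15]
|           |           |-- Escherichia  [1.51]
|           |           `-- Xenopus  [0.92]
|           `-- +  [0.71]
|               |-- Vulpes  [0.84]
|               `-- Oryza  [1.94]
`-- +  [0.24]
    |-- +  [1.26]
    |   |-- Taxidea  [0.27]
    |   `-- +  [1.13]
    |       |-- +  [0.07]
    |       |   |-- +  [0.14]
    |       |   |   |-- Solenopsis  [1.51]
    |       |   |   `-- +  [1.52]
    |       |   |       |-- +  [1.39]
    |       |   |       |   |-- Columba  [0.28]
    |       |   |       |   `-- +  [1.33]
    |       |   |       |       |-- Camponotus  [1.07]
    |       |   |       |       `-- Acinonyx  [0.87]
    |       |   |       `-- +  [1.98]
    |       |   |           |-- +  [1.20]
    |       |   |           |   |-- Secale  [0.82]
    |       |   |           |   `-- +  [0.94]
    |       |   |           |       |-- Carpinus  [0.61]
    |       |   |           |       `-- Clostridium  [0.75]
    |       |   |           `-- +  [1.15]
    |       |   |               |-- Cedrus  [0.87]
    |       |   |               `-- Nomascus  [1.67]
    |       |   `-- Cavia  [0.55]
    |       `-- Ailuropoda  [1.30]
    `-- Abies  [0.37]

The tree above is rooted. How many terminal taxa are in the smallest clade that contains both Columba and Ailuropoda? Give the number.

11

The MRCA of Columba and Ailuropoda is the node subtending (((Solenopsis,((Columba,(Camponotus,Acinonyx)),((Secale,(Carpinus,Clostridium)),(Cedrus,Nomascus)))),Cavia),Ailuropoda).
That clade contains 11 terminal taxa: Acinonyx, Ailuropoda, Camponotus, Carpinus, Cavia, Cedrus, Clostridium, Columba, Nomascus, Secale, Solenopsis.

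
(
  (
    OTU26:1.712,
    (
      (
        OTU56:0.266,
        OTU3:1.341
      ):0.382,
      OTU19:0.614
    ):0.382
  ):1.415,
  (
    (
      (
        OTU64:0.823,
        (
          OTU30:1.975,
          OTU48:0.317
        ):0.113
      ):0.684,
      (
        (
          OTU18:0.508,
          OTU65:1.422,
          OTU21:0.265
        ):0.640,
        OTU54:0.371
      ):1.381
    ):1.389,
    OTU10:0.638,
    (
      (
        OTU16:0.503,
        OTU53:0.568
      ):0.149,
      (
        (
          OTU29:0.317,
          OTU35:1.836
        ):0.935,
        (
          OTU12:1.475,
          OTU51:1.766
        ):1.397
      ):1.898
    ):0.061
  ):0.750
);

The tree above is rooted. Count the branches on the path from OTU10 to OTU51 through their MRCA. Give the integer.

5

The MRCA of OTU10 and OTU51 is the node subtending (((OTU64,(OTU30,OTU48)),((OTU18,OTU65,OTU21),OTU54)),OTU10,((OTU16,OTU53),((OTU29,OTU35),(OTU12,OTU51)))).
From OTU10 up to that node: 1 branch. From OTU51 up to the same node: 4 branches. Total: 1 + 4 = 5.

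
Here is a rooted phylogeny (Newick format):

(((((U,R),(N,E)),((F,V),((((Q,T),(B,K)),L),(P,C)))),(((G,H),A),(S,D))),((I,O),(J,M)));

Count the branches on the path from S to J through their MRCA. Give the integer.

The MRCA of S and J is the root of the tree.
From S up to that node: 4 branches. From J up to the same node: 3 branches. Total: 4 + 3 = 7.

7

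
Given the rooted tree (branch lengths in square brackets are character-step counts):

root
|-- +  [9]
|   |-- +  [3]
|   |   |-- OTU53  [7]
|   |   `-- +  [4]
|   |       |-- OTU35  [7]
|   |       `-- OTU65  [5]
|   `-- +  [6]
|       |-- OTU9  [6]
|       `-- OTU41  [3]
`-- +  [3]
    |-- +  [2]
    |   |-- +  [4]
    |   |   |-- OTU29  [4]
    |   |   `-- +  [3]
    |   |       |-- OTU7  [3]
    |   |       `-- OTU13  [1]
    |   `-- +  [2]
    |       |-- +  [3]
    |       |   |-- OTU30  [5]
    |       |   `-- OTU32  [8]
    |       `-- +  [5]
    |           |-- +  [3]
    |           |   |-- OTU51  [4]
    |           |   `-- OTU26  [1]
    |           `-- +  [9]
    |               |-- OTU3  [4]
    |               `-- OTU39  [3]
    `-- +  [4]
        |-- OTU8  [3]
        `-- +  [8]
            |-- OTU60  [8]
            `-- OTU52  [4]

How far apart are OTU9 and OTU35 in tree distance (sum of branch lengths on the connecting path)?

26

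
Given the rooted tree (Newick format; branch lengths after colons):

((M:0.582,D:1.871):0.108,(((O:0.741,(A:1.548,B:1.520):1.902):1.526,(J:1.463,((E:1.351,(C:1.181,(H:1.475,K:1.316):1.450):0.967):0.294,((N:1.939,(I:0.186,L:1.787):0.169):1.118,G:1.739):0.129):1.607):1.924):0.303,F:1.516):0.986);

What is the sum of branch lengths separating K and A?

The path runs K → … → MRCA → … → A; the MRCA is the node subtending ((O,(A,B)),(J,((E,(C,(H,K))),((N,(I,L)),G)))).
Branch lengths along that path: 1.316 + 1.450 + 0.967 + 0.294 + 1.607 + 1.924 + 1.526 + 1.902 + 1.548 = 12.534.

12.534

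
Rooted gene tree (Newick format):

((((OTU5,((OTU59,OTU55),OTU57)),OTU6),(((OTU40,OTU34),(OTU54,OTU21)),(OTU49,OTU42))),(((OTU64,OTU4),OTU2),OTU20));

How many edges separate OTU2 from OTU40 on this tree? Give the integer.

8

The MRCA of OTU2 and OTU40 is the root of the tree.
From OTU2 up to that node: 3 branches. From OTU40 up to the same node: 5 branches. Total: 3 + 5 = 8.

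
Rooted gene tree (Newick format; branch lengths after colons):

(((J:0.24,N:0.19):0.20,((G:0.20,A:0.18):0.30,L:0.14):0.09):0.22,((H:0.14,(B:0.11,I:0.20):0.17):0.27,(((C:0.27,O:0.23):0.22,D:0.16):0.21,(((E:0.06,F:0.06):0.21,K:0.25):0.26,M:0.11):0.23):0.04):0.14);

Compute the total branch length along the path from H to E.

1.21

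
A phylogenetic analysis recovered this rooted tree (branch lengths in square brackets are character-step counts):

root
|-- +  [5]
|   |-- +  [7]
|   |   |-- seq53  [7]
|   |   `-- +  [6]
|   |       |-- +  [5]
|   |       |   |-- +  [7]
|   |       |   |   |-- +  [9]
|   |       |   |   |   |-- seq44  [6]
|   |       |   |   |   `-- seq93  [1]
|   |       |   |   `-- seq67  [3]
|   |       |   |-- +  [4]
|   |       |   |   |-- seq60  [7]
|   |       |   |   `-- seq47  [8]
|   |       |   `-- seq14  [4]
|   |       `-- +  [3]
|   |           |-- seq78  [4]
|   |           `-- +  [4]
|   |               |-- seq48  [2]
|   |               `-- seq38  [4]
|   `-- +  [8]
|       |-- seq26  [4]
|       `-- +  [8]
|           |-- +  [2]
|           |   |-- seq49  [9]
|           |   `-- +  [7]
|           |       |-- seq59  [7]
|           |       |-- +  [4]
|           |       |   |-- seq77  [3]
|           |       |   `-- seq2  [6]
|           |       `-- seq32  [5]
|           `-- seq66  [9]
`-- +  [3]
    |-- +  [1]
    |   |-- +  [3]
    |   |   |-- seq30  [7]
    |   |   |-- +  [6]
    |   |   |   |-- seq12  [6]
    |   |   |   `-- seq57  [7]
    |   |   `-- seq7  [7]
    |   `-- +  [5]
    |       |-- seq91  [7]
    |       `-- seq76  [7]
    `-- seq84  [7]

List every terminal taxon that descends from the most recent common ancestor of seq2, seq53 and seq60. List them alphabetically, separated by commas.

seq14, seq2, seq26, seq32, seq38, seq44, seq47, seq48, seq49, seq53, seq59, seq60, seq66, seq67, seq77, seq78, seq93

Tracing seq2: it sits inside (seq77,seq2).
Tracing seq53: it sits inside (seq53,((((seq44,seq93),seq67),(seq60,seq47),seq14),(seq78,(seq48,seq38)))).
Tracing seq60: it sits inside (seq60,seq47).
The smallest clade enclosing all 3 is ((seq53,((((seq44,seq93),seq67),(seq60,seq47),seq14),(seq78,(seq48,seq38)))),(seq26,((seq49,(seq59,(seq77,seq2),seq32)),seq66))); the answer is its 17 terminal taxa in alphabetical order.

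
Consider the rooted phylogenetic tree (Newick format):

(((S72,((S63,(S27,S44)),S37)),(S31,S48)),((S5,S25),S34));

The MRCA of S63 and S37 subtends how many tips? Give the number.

The MRCA of S63 and S37 is the node subtending ((S63,(S27,S44)),S37).
That clade contains 4 terminal taxa: S27, S37, S44, S63.

4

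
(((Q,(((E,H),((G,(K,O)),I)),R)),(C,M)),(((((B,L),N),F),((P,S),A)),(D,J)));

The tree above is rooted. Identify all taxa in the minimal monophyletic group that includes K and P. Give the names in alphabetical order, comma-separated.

A, B, C, D, E, F, G, H, I, J, K, L, M, N, O, P, Q, R, S

Tracing K: it sits inside (K,O).
Tracing P: it sits inside (P,S).
The smallest clade enclosing both is the whole tree (their MRCA is the root), so the answer is all 19 tips in alphabetical order.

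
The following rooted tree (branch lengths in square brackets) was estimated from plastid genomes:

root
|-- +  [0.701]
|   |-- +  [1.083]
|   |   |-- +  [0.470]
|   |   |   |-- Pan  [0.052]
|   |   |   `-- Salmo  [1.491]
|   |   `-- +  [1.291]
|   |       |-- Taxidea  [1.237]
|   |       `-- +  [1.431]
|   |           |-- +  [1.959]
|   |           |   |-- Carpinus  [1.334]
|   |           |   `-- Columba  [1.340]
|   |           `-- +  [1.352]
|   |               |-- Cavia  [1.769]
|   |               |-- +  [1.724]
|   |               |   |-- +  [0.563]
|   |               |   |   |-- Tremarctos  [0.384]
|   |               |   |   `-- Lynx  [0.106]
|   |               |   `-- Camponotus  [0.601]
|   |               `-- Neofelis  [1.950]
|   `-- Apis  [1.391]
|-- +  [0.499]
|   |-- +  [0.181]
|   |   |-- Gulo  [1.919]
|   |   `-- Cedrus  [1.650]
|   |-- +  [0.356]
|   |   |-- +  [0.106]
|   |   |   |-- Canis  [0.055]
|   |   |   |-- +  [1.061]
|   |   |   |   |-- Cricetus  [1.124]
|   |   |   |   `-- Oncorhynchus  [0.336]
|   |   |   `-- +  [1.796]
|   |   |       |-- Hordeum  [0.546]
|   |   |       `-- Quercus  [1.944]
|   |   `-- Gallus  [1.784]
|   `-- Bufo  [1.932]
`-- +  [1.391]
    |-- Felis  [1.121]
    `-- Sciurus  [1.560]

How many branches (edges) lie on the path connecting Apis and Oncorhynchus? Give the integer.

The MRCA of Apis and Oncorhynchus is the root of the tree.
From Apis up to that node: 2 branches. From Oncorhynchus up to the same node: 5 branches. Total: 2 + 5 = 7.

7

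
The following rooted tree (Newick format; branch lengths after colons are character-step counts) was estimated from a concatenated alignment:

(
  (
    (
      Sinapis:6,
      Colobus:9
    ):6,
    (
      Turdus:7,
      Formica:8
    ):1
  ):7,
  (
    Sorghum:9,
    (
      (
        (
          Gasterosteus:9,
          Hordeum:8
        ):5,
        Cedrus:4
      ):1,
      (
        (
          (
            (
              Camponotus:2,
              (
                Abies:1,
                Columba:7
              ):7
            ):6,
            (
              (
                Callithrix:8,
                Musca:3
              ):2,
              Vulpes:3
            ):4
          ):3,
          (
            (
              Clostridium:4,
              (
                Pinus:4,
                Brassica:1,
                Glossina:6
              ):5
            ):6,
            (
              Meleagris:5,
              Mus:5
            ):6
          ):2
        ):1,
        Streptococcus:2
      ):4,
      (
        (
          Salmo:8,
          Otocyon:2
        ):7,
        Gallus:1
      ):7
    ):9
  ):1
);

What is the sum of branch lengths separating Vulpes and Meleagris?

The path runs Vulpes → … → MRCA → … → Meleagris; the MRCA is the node subtending (((Camponotus,(Abies,Columba)),((Callithrix,Musca),Vulpes)),((Clostridium,(Pinus,Brassica,Glossina)),(Meleagris,Mus))).
Branch lengths along that path: 3 + 4 + 3 + 2 + 6 + 5 = 23.

23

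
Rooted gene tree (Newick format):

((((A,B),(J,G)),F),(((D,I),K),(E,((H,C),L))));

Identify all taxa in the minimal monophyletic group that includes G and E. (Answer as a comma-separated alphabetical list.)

A, B, C, D, E, F, G, H, I, J, K, L

Tracing G: it sits inside (J,G).
Tracing E: it sits inside (E,((H,C),L)).
The smallest clade enclosing both is the whole tree (their MRCA is the root), so the answer is all 12 tips in alphabetical order.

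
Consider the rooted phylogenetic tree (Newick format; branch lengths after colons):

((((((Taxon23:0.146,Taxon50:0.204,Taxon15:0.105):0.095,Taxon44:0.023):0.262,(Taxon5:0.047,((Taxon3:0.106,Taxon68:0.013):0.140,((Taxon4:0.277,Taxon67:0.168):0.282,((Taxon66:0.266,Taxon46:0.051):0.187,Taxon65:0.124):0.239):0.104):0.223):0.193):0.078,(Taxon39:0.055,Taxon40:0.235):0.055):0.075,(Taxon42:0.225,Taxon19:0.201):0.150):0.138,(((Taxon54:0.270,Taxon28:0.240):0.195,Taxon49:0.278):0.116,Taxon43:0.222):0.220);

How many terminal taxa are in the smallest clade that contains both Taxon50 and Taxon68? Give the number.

12

The MRCA of Taxon50 and Taxon68 is the node subtending (((Taxon23,Taxon50,Taxon15),Taxon44),(Taxon5,((Taxon3,Taxon68),((Taxon4,Taxon67),((Taxon66,Taxon46),Taxon65))))).
That clade contains 12 terminal taxa: Taxon15, Taxon23, Taxon3, Taxon4, Taxon44, Taxon46, Taxon5, Taxon50, Taxon65, Taxon66, Taxon67, Taxon68.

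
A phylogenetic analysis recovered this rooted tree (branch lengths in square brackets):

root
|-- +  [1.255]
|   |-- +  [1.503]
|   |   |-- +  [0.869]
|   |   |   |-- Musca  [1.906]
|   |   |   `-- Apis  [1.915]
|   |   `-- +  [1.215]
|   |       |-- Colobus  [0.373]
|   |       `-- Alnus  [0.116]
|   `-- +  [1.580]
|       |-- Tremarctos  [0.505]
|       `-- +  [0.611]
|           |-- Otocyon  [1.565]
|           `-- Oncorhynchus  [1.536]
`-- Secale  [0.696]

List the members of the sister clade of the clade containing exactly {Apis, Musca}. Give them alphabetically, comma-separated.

Alnus, Colobus

The clade containing exactly {Apis, Musca} attaches to the tree at the node subtending ((Musca,Apis),(Colobus,Alnus)).
The other lineage descending from that same node — the sister group — is (Colobus,Alnus); its 2 tips in alphabetical order are the answer.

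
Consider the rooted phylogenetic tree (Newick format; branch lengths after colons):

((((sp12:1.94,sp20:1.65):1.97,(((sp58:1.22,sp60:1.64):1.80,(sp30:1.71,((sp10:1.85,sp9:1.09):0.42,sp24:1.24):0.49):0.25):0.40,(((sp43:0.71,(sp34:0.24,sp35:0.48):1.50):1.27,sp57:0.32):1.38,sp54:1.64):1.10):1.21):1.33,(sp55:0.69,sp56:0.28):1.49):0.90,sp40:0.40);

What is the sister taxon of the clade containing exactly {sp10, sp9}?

sp24

The clade containing exactly {sp10, sp9} attaches to the tree at the node subtending ((sp10,sp9),sp24).
The other lineage descending from that same node — the sister group — is the single tip sp24.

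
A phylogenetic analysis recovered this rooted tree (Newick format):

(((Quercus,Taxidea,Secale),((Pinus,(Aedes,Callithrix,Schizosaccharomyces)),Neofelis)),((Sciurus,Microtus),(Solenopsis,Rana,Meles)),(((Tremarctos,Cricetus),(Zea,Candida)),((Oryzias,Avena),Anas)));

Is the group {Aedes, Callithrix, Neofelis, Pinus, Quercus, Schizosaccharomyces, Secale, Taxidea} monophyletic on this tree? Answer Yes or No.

Yes

The most recent common ancestor of these taxa subtends ((Quercus,Taxidea,Secale),((Pinus,(Aedes,Callithrix,Schizosaccharomyces)),Neofelis)).
That clade has exactly 8 tips — every listed taxon and nothing else — so the group is monophyletic.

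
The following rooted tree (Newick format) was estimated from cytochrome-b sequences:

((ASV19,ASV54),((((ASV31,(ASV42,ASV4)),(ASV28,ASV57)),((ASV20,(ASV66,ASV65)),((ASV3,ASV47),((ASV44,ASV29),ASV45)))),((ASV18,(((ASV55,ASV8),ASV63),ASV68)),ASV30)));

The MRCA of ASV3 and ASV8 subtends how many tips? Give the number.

The MRCA of ASV3 and ASV8 is the node subtending ((((ASV31,(ASV42,ASV4)),(ASV28,ASV57)),((ASV20,(ASV66,ASV65)),((ASV3,ASV47),((ASV44,ASV29),ASV45)))),((ASV18,(((ASV55,ASV8),ASV63),ASV68)),ASV30)).
That clade contains 19 terminal taxa: ASV18, ASV20, ASV28, ASV29, ASV3, ASV30, ASV31, ASV4, ASV42, ASV44, ASV45, ASV47, ASV55, ASV57, ASV63, ASV65, ASV66, ASV68, ASV8.

19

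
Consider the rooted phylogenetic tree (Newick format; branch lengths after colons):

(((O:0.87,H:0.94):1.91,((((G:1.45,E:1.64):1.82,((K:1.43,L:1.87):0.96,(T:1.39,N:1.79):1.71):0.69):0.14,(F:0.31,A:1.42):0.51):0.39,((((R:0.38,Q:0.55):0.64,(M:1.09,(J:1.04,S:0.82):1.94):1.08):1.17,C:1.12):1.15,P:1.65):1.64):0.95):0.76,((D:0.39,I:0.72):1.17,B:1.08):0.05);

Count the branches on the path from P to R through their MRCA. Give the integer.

5

The MRCA of P and R is the node subtending ((((R,Q),(M,(J,S))),C),P).
From P up to that node: 1 branch. From R up to the same node: 4 branches. Total: 1 + 4 = 5.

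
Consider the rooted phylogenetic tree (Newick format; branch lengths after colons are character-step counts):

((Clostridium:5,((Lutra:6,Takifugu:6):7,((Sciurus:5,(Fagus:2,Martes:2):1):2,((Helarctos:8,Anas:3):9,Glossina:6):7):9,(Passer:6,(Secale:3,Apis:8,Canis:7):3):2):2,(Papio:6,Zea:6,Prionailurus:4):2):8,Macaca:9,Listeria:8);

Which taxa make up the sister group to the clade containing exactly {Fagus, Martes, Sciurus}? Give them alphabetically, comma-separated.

The clade containing exactly {Fagus, Martes, Sciurus} attaches to the tree at the node subtending ((Sciurus,(Fagus,Martes)),((Helarctos,Anas),Glossina)).
The other lineage descending from that same node — the sister group — is ((Helarctos,Anas),Glossina); its 3 tips in alphabetical order are the answer.

Anas, Glossina, Helarctos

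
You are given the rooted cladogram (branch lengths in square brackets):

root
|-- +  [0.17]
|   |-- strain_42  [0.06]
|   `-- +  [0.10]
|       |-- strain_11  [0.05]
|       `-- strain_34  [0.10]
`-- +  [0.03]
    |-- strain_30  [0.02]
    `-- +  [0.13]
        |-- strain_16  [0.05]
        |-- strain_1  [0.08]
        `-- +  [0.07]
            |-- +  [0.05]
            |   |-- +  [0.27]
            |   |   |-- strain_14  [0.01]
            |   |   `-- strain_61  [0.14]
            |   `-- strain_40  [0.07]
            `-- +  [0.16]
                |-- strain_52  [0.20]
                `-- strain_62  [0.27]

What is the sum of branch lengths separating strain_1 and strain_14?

The path runs strain_1 → … → MRCA → … → strain_14; the MRCA is the node subtending (strain_16,strain_1,(((strain_14,strain_61),strain_40),(strain_52,strain_62))).
Branch lengths along that path: 0.08 + 0.07 + 0.05 + 0.27 + 0.01 = 0.48.

0.48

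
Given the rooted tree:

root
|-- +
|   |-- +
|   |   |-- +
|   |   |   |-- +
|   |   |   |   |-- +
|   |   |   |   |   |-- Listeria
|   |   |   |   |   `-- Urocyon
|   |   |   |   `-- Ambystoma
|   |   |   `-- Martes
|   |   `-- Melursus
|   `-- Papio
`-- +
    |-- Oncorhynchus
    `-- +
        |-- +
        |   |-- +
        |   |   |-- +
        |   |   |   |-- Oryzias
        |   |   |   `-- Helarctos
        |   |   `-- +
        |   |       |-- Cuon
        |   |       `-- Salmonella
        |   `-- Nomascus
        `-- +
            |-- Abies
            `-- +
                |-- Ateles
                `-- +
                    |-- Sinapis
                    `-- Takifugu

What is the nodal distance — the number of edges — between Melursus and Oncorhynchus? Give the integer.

5

The MRCA of Melursus and Oncorhynchus is the root of the tree.
From Melursus up to that node: 3 branches. From Oncorhynchus up to the same node: 2 branches. Total: 3 + 2 = 5.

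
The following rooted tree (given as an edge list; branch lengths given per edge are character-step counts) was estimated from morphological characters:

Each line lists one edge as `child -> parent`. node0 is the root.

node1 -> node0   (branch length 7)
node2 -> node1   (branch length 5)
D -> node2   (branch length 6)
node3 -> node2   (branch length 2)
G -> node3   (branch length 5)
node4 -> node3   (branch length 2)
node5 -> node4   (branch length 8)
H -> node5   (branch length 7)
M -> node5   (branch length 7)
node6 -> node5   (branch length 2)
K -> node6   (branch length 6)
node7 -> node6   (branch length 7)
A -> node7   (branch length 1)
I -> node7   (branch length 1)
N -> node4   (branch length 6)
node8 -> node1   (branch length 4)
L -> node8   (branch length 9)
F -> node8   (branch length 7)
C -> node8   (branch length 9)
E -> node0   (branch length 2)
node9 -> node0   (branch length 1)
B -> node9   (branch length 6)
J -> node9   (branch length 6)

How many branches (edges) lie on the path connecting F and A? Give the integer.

9

The MRCA of F and A is the node subtending ((D,(G,((H,M,(K,(A,I))),N))),(L,F,C)).
From F up to that node: 2 branches. From A up to the same node: 7 branches. Total: 2 + 7 = 9.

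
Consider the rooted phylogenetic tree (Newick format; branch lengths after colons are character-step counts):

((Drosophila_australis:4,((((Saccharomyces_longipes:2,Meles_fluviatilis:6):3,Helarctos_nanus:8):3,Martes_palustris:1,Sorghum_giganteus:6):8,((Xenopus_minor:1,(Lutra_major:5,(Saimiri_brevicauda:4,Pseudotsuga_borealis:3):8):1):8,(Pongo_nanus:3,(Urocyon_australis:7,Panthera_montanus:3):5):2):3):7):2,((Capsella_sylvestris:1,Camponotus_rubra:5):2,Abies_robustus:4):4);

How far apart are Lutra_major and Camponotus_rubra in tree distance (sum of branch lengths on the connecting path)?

The path runs Lutra_major → … → MRCA → … → Camponotus_rubra; the MRCA is the root of the tree.
Branch lengths along that path: 5 + 1 + 8 + 3 + 7 + 2 + 4 + 2 + 5 = 37.

37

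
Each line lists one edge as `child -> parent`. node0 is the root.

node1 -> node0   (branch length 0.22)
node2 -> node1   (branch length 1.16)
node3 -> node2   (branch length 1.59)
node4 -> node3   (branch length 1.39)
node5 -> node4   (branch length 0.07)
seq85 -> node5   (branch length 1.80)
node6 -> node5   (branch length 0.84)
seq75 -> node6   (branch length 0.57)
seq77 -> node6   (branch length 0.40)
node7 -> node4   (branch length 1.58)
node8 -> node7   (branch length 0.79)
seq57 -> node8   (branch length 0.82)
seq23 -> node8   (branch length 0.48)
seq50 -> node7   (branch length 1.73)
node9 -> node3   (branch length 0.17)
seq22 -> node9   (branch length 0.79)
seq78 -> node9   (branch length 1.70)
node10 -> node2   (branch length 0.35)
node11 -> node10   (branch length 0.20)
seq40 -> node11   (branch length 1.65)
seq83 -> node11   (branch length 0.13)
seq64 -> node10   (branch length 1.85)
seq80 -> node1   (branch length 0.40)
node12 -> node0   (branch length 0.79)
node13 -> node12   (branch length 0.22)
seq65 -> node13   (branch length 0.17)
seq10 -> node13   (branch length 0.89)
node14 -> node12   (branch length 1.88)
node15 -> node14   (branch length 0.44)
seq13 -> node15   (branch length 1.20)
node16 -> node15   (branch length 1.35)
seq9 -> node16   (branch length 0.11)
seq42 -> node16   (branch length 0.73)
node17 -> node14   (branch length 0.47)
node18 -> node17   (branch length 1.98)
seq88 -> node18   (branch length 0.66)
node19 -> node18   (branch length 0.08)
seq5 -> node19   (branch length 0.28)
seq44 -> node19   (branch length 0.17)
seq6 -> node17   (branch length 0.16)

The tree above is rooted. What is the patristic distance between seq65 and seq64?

4.76

The path runs seq65 → … → MRCA → … → seq64; the MRCA is the root of the tree.
Branch lengths along that path: 0.17 + 0.22 + 0.79 + 0.22 + 1.16 + 0.35 + 1.85 = 4.76.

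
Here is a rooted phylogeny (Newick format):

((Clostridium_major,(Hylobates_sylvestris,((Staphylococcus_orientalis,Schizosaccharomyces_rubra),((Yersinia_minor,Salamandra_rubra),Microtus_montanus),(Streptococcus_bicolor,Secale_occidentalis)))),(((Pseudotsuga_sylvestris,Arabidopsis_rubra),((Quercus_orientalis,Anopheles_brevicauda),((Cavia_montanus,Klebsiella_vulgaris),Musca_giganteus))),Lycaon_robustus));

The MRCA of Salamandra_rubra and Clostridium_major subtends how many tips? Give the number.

9

The MRCA of Salamandra_rubra and Clostridium_major is the node subtending (Clostridium_major,(Hylobates_sylvestris,((Staphylococcus_orientalis,Schizosaccharomyces_rubra),((Yersinia_minor,Salamandra_rubra),Microtus_montanus),(Streptococcus_bicolor,Secale_occidentalis)))).
That clade contains 9 terminal taxa: Clostridium_major, Hylobates_sylvestris, Microtus_montanus, Salamandra_rubra, Schizosaccharomyces_rubra, Secale_occidentalis, Staphylococcus_orientalis, Streptococcus_bicolor, Yersinia_minor.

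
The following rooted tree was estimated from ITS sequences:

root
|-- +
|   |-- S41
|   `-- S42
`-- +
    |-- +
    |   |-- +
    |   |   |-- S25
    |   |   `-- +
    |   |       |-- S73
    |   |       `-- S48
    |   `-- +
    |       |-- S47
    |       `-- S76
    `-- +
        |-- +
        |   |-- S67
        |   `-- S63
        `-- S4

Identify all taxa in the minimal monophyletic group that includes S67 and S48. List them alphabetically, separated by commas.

S25, S4, S47, S48, S63, S67, S73, S76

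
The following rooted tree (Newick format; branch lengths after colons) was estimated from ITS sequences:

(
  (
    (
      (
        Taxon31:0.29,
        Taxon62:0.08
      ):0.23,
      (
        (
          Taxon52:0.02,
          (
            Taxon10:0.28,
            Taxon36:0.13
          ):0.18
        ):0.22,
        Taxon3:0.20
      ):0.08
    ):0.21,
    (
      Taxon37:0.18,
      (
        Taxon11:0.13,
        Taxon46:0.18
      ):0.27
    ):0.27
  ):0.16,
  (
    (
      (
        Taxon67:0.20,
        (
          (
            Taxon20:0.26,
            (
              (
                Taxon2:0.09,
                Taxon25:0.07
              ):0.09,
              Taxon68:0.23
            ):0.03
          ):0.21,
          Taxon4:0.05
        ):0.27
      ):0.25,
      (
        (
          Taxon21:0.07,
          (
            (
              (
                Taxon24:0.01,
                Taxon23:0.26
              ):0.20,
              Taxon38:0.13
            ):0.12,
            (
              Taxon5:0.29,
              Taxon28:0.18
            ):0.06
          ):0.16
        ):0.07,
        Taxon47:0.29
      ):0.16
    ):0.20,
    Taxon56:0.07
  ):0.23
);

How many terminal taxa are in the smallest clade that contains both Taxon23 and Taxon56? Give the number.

14

The MRCA of Taxon23 and Taxon56 is the node subtending (((Taxon67,((Taxon20,((Taxon2,Taxon25),Taxon68)),Taxon4)),((Taxon21,(((Taxon24,Taxon23),Taxon38),(Taxon5,Taxon28))),Taxon47)),Taxon56).
That clade contains 14 terminal taxa: Taxon2, Taxon20, Taxon21, Taxon23, Taxon24, Taxon25, Taxon28, Taxon38, Taxon4, Taxon47, Taxon5, Taxon56, Taxon67, Taxon68.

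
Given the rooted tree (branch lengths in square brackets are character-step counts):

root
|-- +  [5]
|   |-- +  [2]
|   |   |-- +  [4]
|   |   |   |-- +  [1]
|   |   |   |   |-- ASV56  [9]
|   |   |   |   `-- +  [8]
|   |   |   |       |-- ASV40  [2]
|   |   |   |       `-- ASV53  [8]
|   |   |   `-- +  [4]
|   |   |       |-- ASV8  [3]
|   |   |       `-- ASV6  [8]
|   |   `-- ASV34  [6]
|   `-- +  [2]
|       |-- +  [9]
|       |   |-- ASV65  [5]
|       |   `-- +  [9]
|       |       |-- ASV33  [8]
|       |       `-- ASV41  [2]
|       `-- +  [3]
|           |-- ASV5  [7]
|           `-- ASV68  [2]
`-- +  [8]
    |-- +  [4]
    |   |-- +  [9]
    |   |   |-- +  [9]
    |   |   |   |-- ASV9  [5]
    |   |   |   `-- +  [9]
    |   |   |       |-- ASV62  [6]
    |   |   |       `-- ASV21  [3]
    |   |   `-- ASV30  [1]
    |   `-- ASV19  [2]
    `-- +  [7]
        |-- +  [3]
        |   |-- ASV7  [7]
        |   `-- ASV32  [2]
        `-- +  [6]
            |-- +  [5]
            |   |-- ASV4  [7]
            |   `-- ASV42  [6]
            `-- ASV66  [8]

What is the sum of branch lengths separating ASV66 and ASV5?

46

The path runs ASV66 → … → MRCA → … → ASV5; the MRCA is the root of the tree.
Branch lengths along that path: 8 + 6 + 7 + 8 + 5 + 2 + 3 + 7 = 46.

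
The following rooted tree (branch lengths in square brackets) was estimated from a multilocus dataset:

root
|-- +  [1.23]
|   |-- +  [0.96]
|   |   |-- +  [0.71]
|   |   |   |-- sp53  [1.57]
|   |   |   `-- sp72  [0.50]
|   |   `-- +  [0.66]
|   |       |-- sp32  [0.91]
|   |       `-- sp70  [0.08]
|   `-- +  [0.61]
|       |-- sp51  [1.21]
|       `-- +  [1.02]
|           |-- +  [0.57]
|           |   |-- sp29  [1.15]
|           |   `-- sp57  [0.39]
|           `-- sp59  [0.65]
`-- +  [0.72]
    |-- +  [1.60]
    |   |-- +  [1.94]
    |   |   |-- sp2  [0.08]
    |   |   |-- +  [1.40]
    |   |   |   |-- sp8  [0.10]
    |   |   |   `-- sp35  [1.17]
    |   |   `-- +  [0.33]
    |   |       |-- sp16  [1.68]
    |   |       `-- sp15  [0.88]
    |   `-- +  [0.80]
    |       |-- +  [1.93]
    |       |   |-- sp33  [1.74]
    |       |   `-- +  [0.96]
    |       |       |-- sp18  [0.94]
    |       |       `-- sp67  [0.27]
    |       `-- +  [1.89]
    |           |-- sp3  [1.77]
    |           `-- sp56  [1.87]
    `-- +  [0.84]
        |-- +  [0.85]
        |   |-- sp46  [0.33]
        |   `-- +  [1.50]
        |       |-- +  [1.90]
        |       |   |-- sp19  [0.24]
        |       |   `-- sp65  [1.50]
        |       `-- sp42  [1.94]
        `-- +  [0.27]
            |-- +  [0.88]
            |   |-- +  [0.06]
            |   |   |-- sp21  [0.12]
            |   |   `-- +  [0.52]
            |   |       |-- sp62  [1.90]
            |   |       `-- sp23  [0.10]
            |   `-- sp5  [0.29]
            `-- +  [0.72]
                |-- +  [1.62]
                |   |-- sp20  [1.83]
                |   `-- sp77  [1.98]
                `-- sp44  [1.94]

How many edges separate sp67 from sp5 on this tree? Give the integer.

9

The MRCA of sp67 and sp5 is the node subtending (((sp2,(sp8,sp35),(sp16,sp15)),((sp33,(sp18,sp67)),(sp3,sp56))),((sp46,((sp19,sp65),sp42)),(((sp21,(sp62,sp23)),sp5),((sp20,sp77),sp44)))).
From sp67 up to that node: 5 branches. From sp5 up to the same node: 4 branches. Total: 5 + 4 = 9.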